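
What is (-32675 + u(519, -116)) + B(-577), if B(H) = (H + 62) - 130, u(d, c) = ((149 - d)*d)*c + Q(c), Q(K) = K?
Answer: 22242044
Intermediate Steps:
u(d, c) = c + c*d*(149 - d) (u(d, c) = ((149 - d)*d)*c + c = (d*(149 - d))*c + c = c*d*(149 - d) + c = c + c*d*(149 - d))
B(H) = -68 + H (B(H) = (62 + H) - 130 = -68 + H)
(-32675 + u(519, -116)) + B(-577) = (-32675 - 116*(1 - 1*519² + 149*519)) + (-68 - 577) = (-32675 - 116*(1 - 1*269361 + 77331)) - 645 = (-32675 - 116*(1 - 269361 + 77331)) - 645 = (-32675 - 116*(-192029)) - 645 = (-32675 + 22275364) - 645 = 22242689 - 645 = 22242044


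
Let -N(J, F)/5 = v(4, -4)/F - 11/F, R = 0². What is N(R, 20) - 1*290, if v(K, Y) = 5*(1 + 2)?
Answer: -291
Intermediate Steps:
R = 0
v(K, Y) = 15 (v(K, Y) = 5*3 = 15)
N(J, F) = -20/F (N(J, F) = -5*(15/F - 11/F) = -20/F)
N(R, 20) - 1*290 = -20/20 - 1*290 = -20*1/20 - 290 = -1 - 290 = -291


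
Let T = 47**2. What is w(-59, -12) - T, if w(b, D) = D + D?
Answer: -2233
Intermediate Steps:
T = 2209
w(b, D) = 2*D
w(-59, -12) - T = 2*(-12) - 1*2209 = -24 - 2209 = -2233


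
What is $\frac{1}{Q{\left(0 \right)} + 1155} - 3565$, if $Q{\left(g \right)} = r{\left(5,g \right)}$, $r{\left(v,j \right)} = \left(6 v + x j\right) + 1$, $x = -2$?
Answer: $- \frac{4228089}{1186} \approx -3565.0$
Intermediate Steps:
$r{\left(v,j \right)} = 1 - 2 j + 6 v$ ($r{\left(v,j \right)} = \left(6 v - 2 j\right) + 1 = \left(- 2 j + 6 v\right) + 1 = 1 - 2 j + 6 v$)
$Q{\left(g \right)} = 31 - 2 g$ ($Q{\left(g \right)} = 1 - 2 g + 6 \cdot 5 = 1 - 2 g + 30 = 31 - 2 g$)
$\frac{1}{Q{\left(0 \right)} + 1155} - 3565 = \frac{1}{\left(31 - 0\right) + 1155} - 3565 = \frac{1}{\left(31 + 0\right) + 1155} - 3565 = \frac{1}{31 + 1155} - 3565 = \frac{1}{1186} - 3565 = - \frac{4228089}{1186}$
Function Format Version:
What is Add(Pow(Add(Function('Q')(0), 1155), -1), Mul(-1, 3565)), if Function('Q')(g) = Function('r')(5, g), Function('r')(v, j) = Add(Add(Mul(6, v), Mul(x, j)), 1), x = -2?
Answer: Rational(-4228089, 1186) ≈ -3565.0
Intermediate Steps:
Function('r')(v, j) = Add(1, Mul(-2, j), Mul(6, v)) (Function('r')(v, j) = Add(Add(Mul(6, v), Mul(-2, j)), 1) = Add(Add(Mul(-2, j), Mul(6, v)), 1) = Add(1, Mul(-2, j), Mul(6, v)))
Function('Q')(g) = Add(31, Mul(-2, g)) (Function('Q')(g) = Add(1, Mul(-2, g), Mul(6, 5)) = Add(1, Mul(-2, g), 30) = Add(31, Mul(-2, g)))
Add(Pow(Add(Function('Q')(0), 1155), -1), Mul(-1, 3565)) = Add(Pow(Add(Add(31, Mul(-2, 0)), 1155), -1), Mul(-1, 3565)) = Add(Pow(Add(Add(31, 0), 1155), -1), -3565) = Add(Pow(Add(31, 1155), -1), -3565) = Add(Pow(1186, -1), -3565) = Add(Rational(1, 1186), -3565) = Rational(-4228089, 1186)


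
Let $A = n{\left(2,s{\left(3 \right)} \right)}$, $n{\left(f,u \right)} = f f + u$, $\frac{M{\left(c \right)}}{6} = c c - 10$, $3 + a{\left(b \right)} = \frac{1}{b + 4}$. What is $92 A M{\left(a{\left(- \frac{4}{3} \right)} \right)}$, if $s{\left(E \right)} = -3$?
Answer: $- \frac{13731}{8} \approx -1716.4$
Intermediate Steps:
$a{\left(b \right)} = -3 + \frac{1}{4 + b}$ ($a{\left(b \right)} = -3 + \frac{1}{b + 4} = -3 + \frac{1}{4 + b}$)
$M{\left(c \right)} = -60 + 6 c^{2}$ ($M{\left(c \right)} = 6 \left(c c - 10\right) = 6 \left(c^{2} - 10\right) = 6 \left(-10 + c^{2}\right) = -60 + 6 c^{2}$)
$n{\left(f,u \right)} = u + f^{2}$ ($n{\left(f,u \right)} = f^{2} + u = u + f^{2}$)
$A = 1$ ($A = -3 + 2^{2} = -3 + 4 = 1$)
$92 A M{\left(a{\left(- \frac{4}{3} \right)} \right)} = 92 \cdot 1 \left(-60 + 6 \left(\frac{-11 - 3 \left(- \frac{4}{3}\right)}{4 - \frac{4}{3}}\right)^{2}\right) = 92 \left(-60 + 6 \left(\frac{-11 - 3 \left(\left(-4\right) \frac{1}{3}\right)}{4 - \frac{4}{3}}\right)^{2}\right) = 92 \left(-60 + 6 \left(\frac{-11 - -4}{4 - \frac{4}{3}}\right)^{2}\right) = 92 \left(-60 + 6 \left(\frac{-11 + 4}{\frac{8}{3}}\right)^{2}\right) = 92 \left(-60 + 6 \left(\frac{3}{8} \left(-7\right)\right)^{2}\right) = 92 \left(-60 + 6 \left(- \frac{21}{8}\right)^{2}\right) = 92 \left(-60 + 6 \cdot \frac{441}{64}\right) = 92 \left(-60 + \frac{1323}{32}\right) = 92 \left(- \frac{597}{32}\right) = - \frac{13731}{8}$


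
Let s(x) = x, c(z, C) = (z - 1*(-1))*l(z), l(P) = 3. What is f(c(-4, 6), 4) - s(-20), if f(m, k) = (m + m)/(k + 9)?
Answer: 242/13 ≈ 18.615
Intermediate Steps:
c(z, C) = 3 + 3*z (c(z, C) = (z - 1*(-1))*3 = (z + 1)*3 = (1 + z)*3 = 3 + 3*z)
f(m, k) = 2*m/(9 + k) (f(m, k) = (2*m)/(9 + k) = 2*m/(9 + k))
f(c(-4, 6), 4) - s(-20) = 2*(3 + 3*(-4))/(9 + 4) - 1*(-20) = 2*(3 - 12)/13 + 20 = 2*(-9)*(1/13) + 20 = -18/13 + 20 = 242/13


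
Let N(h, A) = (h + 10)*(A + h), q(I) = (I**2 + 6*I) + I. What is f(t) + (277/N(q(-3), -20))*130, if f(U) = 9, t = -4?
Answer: 18293/32 ≈ 571.66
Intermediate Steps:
q(I) = I**2 + 7*I
N(h, A) = (10 + h)*(A + h)
f(t) + (277/N(q(-3), -20))*130 = 9 + (277/((-3*(7 - 3))**2 + 10*(-20) + 10*(-3*(7 - 3)) - (-60)*(7 - 3)))*130 = 9 + (277/((-3*4)**2 - 200 + 10*(-3*4) - (-60)*4))*130 = 9 + (277/((-12)**2 - 200 + 10*(-12) - 20*(-12)))*130 = 9 + (277/(144 - 200 - 120 + 240))*130 = 9 + (277/64)*130 = 9 + 18005/32 = 18293/32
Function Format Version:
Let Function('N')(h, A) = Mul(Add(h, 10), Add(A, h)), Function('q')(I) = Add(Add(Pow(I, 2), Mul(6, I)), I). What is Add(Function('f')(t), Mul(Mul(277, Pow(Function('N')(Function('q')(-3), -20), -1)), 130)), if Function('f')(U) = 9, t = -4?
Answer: Rational(18293, 32) ≈ 571.66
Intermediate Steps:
Function('q')(I) = Add(Pow(I, 2), Mul(7, I))
Function('N')(h, A) = Mul(Add(10, h), Add(A, h))
Add(Function('f')(t), Mul(Mul(277, Pow(Function('N')(Function('q')(-3), -20), -1)), 130)) = Add(9, Mul(Mul(277, Pow(Add(Pow(Mul(-3, Add(7, -3)), 2), Mul(10, -20), Mul(10, Mul(-3, Add(7, -3))), Mul(-20, Mul(-3, Add(7, -3)))), -1)), 130)) = Add(9, Mul(Mul(277, Pow(Add(Pow(Mul(-3, 4), 2), -200, Mul(10, Mul(-3, 4)), Mul(-20, Mul(-3, 4))), -1)), 130)) = Add(9, Mul(Mul(277, Pow(Add(Pow(-12, 2), -200, Mul(10, -12), Mul(-20, -12)), -1)), 130)) = Add(9, Mul(Mul(277, Pow(Add(144, -200, -120, 240), -1)), 130)) = Add(9, Mul(Mul(277, Pow(64, -1)), 130)) = Add(9, Mul(Mul(277, Rational(1, 64)), 130)) = Add(9, Mul(Rational(277, 64), 130)) = Add(9, Rational(18005, 32)) = Rational(18293, 32)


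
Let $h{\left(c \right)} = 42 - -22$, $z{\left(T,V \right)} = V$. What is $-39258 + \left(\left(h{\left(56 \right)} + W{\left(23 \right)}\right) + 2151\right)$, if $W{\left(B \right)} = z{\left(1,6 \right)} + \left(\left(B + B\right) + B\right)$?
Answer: $-36968$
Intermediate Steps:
$h{\left(c \right)} = 64$ ($h{\left(c \right)} = 42 + 22 = 64$)
$W{\left(B \right)} = 6 + 3 B$ ($W{\left(B \right)} = 6 + \left(\left(B + B\right) + B\right) = 6 + \left(2 B + B\right) = 6 + 3 B$)
$-39258 + \left(\left(h{\left(56 \right)} + W{\left(23 \right)}\right) + 2151\right) = -39258 + \left(\left(64 + \left(6 + 3 \cdot 23\right)\right) + 2151\right) = -39258 + \left(\left(64 + \left(6 + 69\right)\right) + 2151\right) = -39258 + \left(\left(64 + 75\right) + 2151\right) = -39258 + \left(139 + 2151\right) = -39258 + 2290 = -36968$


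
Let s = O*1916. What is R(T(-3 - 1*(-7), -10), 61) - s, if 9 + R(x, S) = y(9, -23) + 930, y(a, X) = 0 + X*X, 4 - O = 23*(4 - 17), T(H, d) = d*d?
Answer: -579098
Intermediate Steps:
T(H, d) = d²
O = 303 (O = 4 - 23*(4 - 17) = 4 - 23*(-13) = 4 - 1*(-299) = 4 + 299 = 303)
y(a, X) = X² (y(a, X) = 0 + X² = X²)
R(x, S) = 1450 (R(x, S) = -9 + ((-23)² + 930) = -9 + (529 + 930) = -9 + 1459 = 1450)
s = 580548 (s = 303*1916 = 580548)
R(T(-3 - 1*(-7), -10), 61) - s = 1450 - 1*580548 = 1450 - 580548 = -579098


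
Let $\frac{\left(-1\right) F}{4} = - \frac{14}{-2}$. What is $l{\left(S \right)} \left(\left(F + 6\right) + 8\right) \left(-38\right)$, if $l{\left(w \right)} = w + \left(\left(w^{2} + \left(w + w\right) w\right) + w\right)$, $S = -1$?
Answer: $532$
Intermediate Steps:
$F = -28$ ($F = - 4 \left(- \frac{14}{-2}\right) = - 4 \left(\left(-14\right) \left(- \frac{1}{2}\right)\right) = \left(-4\right) 7 = -28$)
$l{\left(w \right)} = 2 w + 3 w^{2}$ ($l{\left(w \right)} = w + \left(\left(w^{2} + 2 w w\right) + w\right) = w + \left(\left(w^{2} + 2 w^{2}\right) + w\right) = w + \left(3 w^{2} + w\right) = w + \left(w + 3 w^{2}\right) = 2 w + 3 w^{2}$)
$l{\left(S \right)} \left(\left(F + 6\right) + 8\right) \left(-38\right) = - (2 + 3 \left(-1\right)) \left(\left(-28 + 6\right) + 8\right) \left(-38\right) = - (2 - 3) \left(-22 + 8\right) \left(-38\right) = \left(-1\right) \left(-1\right) \left(-14\right) \left(-38\right) = 1 \left(-14\right) \left(-38\right) = \left(-14\right) \left(-38\right) = 532$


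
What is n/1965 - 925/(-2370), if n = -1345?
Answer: -6089/20698 ≈ -0.29418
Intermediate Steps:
n/1965 - 925/(-2370) = -1345/1965 - 925/(-2370) = -1345*1/1965 - 925*(-1/2370) = -269/393 + 185/474 = -6089/20698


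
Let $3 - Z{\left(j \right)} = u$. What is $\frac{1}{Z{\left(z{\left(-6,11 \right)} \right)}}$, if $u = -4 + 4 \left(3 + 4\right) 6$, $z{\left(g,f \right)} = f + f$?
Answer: $- \frac{1}{161} \approx -0.0062112$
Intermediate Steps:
$z{\left(g,f \right)} = 2 f$
$u = 164$ ($u = -4 + 4 \cdot 7 \cdot 6 = -4 + 4 \cdot 42 = -4 + 168 = 164$)
$Z{\left(j \right)} = -161$ ($Z{\left(j \right)} = 3 - 164 = -161$)
$\frac{1}{Z{\left(z{\left(-6,11 \right)} \right)}} = \frac{1}{-161} = - \frac{1}{161}$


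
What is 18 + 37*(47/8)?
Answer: 1883/8 ≈ 235.38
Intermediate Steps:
18 + 37*(47/8) = 18 + 1739/8 = 1883/8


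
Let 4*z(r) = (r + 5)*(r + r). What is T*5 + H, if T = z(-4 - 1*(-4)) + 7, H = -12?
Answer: 23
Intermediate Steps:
z(r) = r*(5 + r)/2 (z(r) = ((r + 5)*(r + r))/4 = ((5 + r)*(2*r))/4 = (2*r*(5 + r))/4 = r*(5 + r)/2)
T = 7 (T = (-4 - 1*(-4))*(5 + (-4 - 1*(-4)))/2 + 7 = (-4 + 4)*(5 + (-4 + 4))/2 + 7 = (½)*0*(5 + 0) + 7 = (½)*0*5 + 7 = 0 + 7 = 7)
T*5 + H = 7*5 - 12 = 35 - 12 = 23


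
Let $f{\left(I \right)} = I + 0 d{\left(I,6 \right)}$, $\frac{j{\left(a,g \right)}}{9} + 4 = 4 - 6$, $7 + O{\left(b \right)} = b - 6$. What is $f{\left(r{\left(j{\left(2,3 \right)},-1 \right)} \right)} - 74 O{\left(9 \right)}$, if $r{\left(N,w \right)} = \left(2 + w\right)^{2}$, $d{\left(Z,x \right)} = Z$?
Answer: $297$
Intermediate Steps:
$O{\left(b \right)} = -13 + b$ ($O{\left(b \right)} = -7 + \left(b - 6\right) = -7 + \left(-6 + b\right) = -13 + b$)
$j{\left(a,g \right)} = -54$ ($j{\left(a,g \right)} = -36 + 9 \left(4 - 6\right) = -36 + 9 \left(-2\right) = -36 - 18 = -54$)
$f{\left(I \right)} = I$ ($f{\left(I \right)} = I + 0 I = I + 0 = I$)
$f{\left(r{\left(j{\left(2,3 \right)},-1 \right)} \right)} - 74 O{\left(9 \right)} = \left(2 - 1\right)^{2} - 74 \left(-13 + 9\right) = 1^{2} - -296 = 1 + 296 = 297$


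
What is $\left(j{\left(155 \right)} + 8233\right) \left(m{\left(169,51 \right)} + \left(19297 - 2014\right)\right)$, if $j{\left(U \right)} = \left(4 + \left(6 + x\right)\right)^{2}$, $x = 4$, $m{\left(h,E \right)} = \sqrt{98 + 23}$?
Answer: $145771126$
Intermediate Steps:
$m{\left(h,E \right)} = 11$ ($m{\left(h,E \right)} = \sqrt{121} = 11$)
$j{\left(U \right)} = 196$ ($j{\left(U \right)} = \left(4 + \left(6 + 4\right)\right)^{2} = \left(4 + 10\right)^{2} = 14^{2} = 196$)
$\left(j{\left(155 \right)} + 8233\right) \left(m{\left(169,51 \right)} + \left(19297 - 2014\right)\right) = \left(196 + 8233\right) \left(11 + \left(19297 - 2014\right)\right) = 8429 \left(11 + 17283\right) = 8429 \cdot 17294 = 145771126$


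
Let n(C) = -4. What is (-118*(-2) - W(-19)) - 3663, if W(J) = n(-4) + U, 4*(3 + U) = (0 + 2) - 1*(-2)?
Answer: -3421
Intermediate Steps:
U = -2 (U = -3 + ((0 + 2) - 1*(-2))/4 = -3 + (2 + 2)/4 = -3 + (1/4)*4 = -3 + 1 = -2)
W(J) = -6 (W(J) = -4 - 2 = -6)
(-118*(-2) - W(-19)) - 3663 = (-118*(-2) - 1*(-6)) - 3663 = (236 + 6) - 3663 = 242 - 3663 = -3421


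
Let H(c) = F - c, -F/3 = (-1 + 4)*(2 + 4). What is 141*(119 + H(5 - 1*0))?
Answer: 8460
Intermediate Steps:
F = -54 (F = -3*(-1 + 4)*(2 + 4) = -9*6 = -3*18 = -54)
H(c) = -54 - c
141*(119 + H(5 - 1*0)) = 141*(119 + (-54 - (5 - 1*0))) = 141*(119 + (-54 - (5 + 0))) = 141*(119 + (-54 - 1*5)) = 141*(119 + (-54 - 5)) = 141*(119 - 59) = 141*60 = 8460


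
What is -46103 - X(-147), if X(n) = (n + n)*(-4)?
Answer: -47279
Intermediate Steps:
X(n) = -8*n (X(n) = (2*n)*(-4) = -8*n)
-46103 - X(-147) = -46103 - (-8)*(-147) = -46103 - 1*1176 = -46103 - 1176 = -47279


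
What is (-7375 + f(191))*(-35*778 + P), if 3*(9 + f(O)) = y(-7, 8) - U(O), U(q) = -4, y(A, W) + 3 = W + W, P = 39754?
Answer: -277218740/3 ≈ -9.2406e+7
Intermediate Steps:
y(A, W) = -3 + 2*W (y(A, W) = -3 + (W + W) = -3 + 2*W)
f(O) = -10/3 (f(O) = -9 + ((-3 + 2*8) - 1*(-4))/3 = -9 + ((-3 + 16) + 4)/3 = -9 + (13 + 4)/3 = -9 + (⅓)*17 = -9 + 17/3 = -10/3)
(-7375 + f(191))*(-35*778 + P) = (-7375 - 10/3)*(-35*778 + 39754) = -22135*(-27230 + 39754)/3 = -22135/3*12524 = -277218740/3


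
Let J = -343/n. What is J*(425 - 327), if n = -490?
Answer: 343/5 ≈ 68.600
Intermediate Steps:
J = 7/10 (J = -343/(-490) = -343*(-1/490) = 7/10 ≈ 0.70000)
J*(425 - 327) = 7*(425 - 327)/10 = (7/10)*98 = 343/5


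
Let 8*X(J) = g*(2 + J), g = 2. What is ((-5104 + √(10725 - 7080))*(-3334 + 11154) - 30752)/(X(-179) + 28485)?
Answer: -159776128/113763 + 281520*√5/37921 ≈ -1387.9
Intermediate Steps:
X(J) = ½ + J/4 (X(J) = (2*(2 + J))/8 = (4 + 2*J)/8 = ½ + J/4)
((-5104 + √(10725 - 7080))*(-3334 + 11154) - 30752)/(X(-179) + 28485) = ((-5104 + √(10725 - 7080))*(-3334 + 11154) - 30752)/((½ + (¼)*(-179)) + 28485) = ((-5104 + √3645)*7820 - 30752)/((½ - 179/4) + 28485) = ((-5104 + 27*√5)*7820 - 30752)/(-177/4 + 28485) = ((-39913280 + 211140*√5) - 30752)/(113763/4) = (-39944032 + 211140*√5)*(4/113763) = -159776128/113763 + 281520*√5/37921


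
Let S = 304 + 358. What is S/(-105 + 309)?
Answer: 331/102 ≈ 3.2451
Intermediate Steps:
S = 662
S/(-105 + 309) = 662/(-105 + 309) = 662/204 = (1/204)*662 = 331/102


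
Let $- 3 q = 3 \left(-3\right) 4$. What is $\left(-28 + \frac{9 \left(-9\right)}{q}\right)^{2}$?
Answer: $\frac{19321}{16} \approx 1207.6$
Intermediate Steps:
$q = 12$ ($q = - \frac{3 \left(-3\right) 4}{3} = - \frac{\left(-9\right) 4}{3} = \left(- \frac{1}{3}\right) \left(-36\right) = 12$)
$\left(-28 + \frac{9 \left(-9\right)}{q}\right)^{2} = \left(-28 + \frac{9 \left(-9\right)}{12}\right)^{2} = \left(-28 - \frac{27}{4}\right)^{2} = \left(- \frac{139}{4}\right)^{2} = \frac{19321}{16}$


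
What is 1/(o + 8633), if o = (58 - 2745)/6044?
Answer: 6044/52175165 ≈ 0.00011584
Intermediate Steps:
o = -2687/6044 (o = -2687*1/6044 = -2687/6044 ≈ -0.44457)
1/(o + 8633) = 1/(-2687/6044 + 8633) = 1/(52175165/6044) = 6044/52175165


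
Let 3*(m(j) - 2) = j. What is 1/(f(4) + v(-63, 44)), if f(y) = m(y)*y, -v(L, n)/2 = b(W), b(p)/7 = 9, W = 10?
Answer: -3/338 ≈ -0.0088757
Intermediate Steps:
b(p) = 63 (b(p) = 7*9 = 63)
m(j) = 2 + j/3
v(L, n) = -126 (v(L, n) = -2*63 = -126)
f(y) = y*(2 + y/3) (f(y) = (2 + y/3)*y = y*(2 + y/3))
1/(f(4) + v(-63, 44)) = 1/((⅓)*4*(6 + 4) - 126) = 1/((⅓)*4*10 - 126) = 1/(40/3 - 126) = 1/(-338/3) = -3/338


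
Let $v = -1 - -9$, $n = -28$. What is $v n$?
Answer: $-224$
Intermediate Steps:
$v = 8$ ($v = -1 + 9 = 8$)
$v n = 8 \left(-28\right) = -224$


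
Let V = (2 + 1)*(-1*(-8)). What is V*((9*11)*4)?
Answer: 9504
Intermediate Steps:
V = 24 (V = 3*8 = 24)
V*((9*11)*4) = 24*((9*11)*4) = 24*(99*4) = 24*396 = 9504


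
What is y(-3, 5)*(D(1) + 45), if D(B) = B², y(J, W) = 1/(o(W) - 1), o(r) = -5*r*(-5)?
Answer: 23/62 ≈ 0.37097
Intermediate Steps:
o(r) = 25*r
y(J, W) = 1/(-1 + 25*W) (y(J, W) = 1/(25*W - 1) = 1/(-1 + 25*W))
y(-3, 5)*(D(1) + 45) = (1² + 45)/(-1 + 25*5) = (1 + 45)/(-1 + 125) = 46/124 = (1/124)*46 = 23/62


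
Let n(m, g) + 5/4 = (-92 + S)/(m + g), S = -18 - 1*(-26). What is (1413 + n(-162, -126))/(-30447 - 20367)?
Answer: -33889/1219536 ≈ -0.027788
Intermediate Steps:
S = 8 (S = -18 + 26 = 8)
n(m, g) = -5/4 - 84/(g + m) (n(m, g) = -5/4 + (-92 + 8)/(m + g) = -5/4 - 84/(g + m))
(1413 + n(-162, -126))/(-30447 - 20367) = (1413 + (-336 - 5*(-126) - 5*(-162))/(4*(-126 - 162)))/(-30447 - 20367) = (1413 + (1/4)*(-336 + 630 + 810)/(-288))/(-50814) = (1413 + (1/4)*(-1/288)*1104)*(-1/50814) = (1413 - 23/24)*(-1/50814) = (33889/24)*(-1/50814) = -33889/1219536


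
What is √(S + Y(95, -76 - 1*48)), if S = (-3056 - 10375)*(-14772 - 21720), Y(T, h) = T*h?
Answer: 4*√30632017 ≈ 22138.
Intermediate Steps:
S = 490124052 (S = -13431*(-36492) = 490124052)
√(S + Y(95, -76 - 1*48)) = √(490124052 + 95*(-76 - 1*48)) = √(490124052 + 95*(-76 - 48)) = √(490124052 + 95*(-124)) = √(490124052 - 11780) = √490112272 = 4*√30632017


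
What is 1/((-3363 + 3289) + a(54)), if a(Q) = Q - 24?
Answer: -1/44 ≈ -0.022727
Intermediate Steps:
a(Q) = -24 + Q
1/((-3363 + 3289) + a(54)) = 1/((-3363 + 3289) + (-24 + 54)) = 1/(-74 + 30) = 1/(-44) = -1/44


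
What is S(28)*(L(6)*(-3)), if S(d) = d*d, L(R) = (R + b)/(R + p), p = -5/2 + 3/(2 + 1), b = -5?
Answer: -1568/3 ≈ -522.67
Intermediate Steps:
p = -3/2 (p = -5*½ + 3/3 = -5/2 + 3*(⅓) = -5/2 + 1 = -3/2 ≈ -1.5000)
L(R) = (-5 + R)/(-3/2 + R) (L(R) = (R - 5)/(R - 3/2) = (-5 + R)/(-3/2 + R))
S(d) = d²
S(28)*(L(6)*(-3)) = 28²*((2*(-5 + 6)/(-3 + 2*6))*(-3)) = 784*((2*1/(-3 + 12))*(-3)) = 784*((2*1/9)*(-3)) = 784*((2*(⅑)*1)*(-3)) = 784*((2/9)*(-3)) = 784*(-⅔) = -1568/3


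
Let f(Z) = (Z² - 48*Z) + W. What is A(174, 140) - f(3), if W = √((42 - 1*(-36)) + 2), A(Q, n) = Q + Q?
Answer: 483 - 4*√5 ≈ 474.06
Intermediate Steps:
A(Q, n) = 2*Q
W = 4*√5 (W = √((42 + 36) + 2) = √(78 + 2) = √80 = 4*√5 ≈ 8.9443)
f(Z) = Z² - 48*Z + 4*√5 (f(Z) = (Z² - 48*Z) + 4*√5 = Z² - 48*Z + 4*√5)
A(174, 140) - f(3) = 2*174 - (3² - 48*3 + 4*√5) = 348 - (9 - 144 + 4*√5) = 348 - (-135 + 4*√5) = 348 + (135 - 4*√5) = 483 - 4*√5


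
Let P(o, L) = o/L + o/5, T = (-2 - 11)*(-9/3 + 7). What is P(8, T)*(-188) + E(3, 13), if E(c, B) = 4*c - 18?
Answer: -18062/65 ≈ -277.88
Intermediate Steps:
E(c, B) = -18 + 4*c
T = -52 (T = -13*(-9*⅓ + 7) = -13*(-3 + 7) = -13*4 = -52)
P(o, L) = o/5 + o/L (P(o, L) = o/L + o*(⅕) = o/L + o/5 = o/5 + o/L)
P(8, T)*(-188) + E(3, 13) = ((⅕)*8 + 8/(-52))*(-188) + (-18 + 4*3) = (8/5 + 8*(-1/52))*(-188) + (-18 + 12) = (8/5 - 2/13)*(-188) - 6 = (94/65)*(-188) - 6 = -17672/65 - 6 = -18062/65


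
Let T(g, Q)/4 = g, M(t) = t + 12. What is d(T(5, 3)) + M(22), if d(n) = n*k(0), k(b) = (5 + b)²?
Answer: 534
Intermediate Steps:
M(t) = 12 + t
T(g, Q) = 4*g
d(n) = 25*n (d(n) = n*(5 + 0)² = n*5² = n*25 = 25*n)
d(T(5, 3)) + M(22) = 25*(4*5) + (12 + 22) = 25*20 + 34 = 500 + 34 = 534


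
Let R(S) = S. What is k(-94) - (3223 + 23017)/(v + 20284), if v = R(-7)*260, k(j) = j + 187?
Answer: 52841/577 ≈ 91.579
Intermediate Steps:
k(j) = 187 + j
v = -1820 (v = -7*260 = -1820)
k(-94) - (3223 + 23017)/(v + 20284) = (187 - 94) - (3223 + 23017)/(-1820 + 20284) = 93 - 26240/18464 = 93 - 1*820/577 = 93 - 820/577 = 52841/577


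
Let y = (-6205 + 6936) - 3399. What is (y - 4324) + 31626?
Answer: 24634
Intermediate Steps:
y = -2668 (y = 731 - 3399 = -2668)
(y - 4324) + 31626 = (-2668 - 4324) + 31626 = -6992 + 31626 = 24634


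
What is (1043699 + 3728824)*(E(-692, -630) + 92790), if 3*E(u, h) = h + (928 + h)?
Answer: 442314249958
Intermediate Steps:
E(u, h) = 928/3 + 2*h/3 (E(u, h) = (h + (928 + h))/3 = (928 + 2*h)/3 = 928/3 + 2*h/3)
(1043699 + 3728824)*(E(-692, -630) + 92790) = (1043699 + 3728824)*((928/3 + (⅔)*(-630)) + 92790) = 4772523*((928/3 - 420) + 92790) = 4772523*(-332/3 + 92790) = 4772523*(278038/3) = 442314249958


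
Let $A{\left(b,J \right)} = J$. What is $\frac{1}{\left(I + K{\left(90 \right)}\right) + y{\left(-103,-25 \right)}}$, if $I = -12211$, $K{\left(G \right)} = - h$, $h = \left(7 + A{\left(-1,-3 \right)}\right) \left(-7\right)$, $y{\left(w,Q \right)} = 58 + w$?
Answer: $- \frac{1}{12228} \approx -8.178 \cdot 10^{-5}$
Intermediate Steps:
$h = -28$ ($h = \left(7 - 3\right) \left(-7\right) = 4 \left(-7\right) = -28$)
$K{\left(G \right)} = 28$ ($K{\left(G \right)} = \left(-1\right) \left(-28\right) = 28$)
$\frac{1}{\left(I + K{\left(90 \right)}\right) + y{\left(-103,-25 \right)}} = \frac{1}{\left(-12211 + 28\right) + \left(58 - 103\right)} = \frac{1}{-12183 - 45} = \frac{1}{-12228} = - \frac{1}{12228}$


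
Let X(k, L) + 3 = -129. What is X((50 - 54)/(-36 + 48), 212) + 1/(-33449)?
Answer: -4415269/33449 ≈ -132.00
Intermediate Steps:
X(k, L) = -132 (X(k, L) = -3 - 129 = -132)
X((50 - 54)/(-36 + 48), 212) + 1/(-33449) = -132 + 1/(-33449) = -132 - 1/33449 = -4415269/33449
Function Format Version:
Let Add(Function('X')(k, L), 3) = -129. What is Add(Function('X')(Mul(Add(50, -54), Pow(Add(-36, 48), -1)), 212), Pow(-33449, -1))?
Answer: Rational(-4415269, 33449) ≈ -132.00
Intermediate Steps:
Function('X')(k, L) = -132 (Function('X')(k, L) = Add(-3, -129) = -132)
Add(Function('X')(Mul(Add(50, -54), Pow(Add(-36, 48), -1)), 212), Pow(-33449, -1)) = Add(-132, Pow(-33449, -1)) = Add(-132, Rational(-1, 33449)) = Rational(-4415269, 33449)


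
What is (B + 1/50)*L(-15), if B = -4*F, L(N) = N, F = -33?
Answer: -19803/10 ≈ -1980.3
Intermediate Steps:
B = 132 (B = -4*(-33) = 132)
(B + 1/50)*L(-15) = (132 + 1/50)*(-15) = (6601/50)*(-15) = -19803/10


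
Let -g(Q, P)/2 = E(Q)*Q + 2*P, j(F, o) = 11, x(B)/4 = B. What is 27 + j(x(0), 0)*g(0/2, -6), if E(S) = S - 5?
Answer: 291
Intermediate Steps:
E(S) = -5 + S
x(B) = 4*B
g(Q, P) = -4*P - 2*Q*(-5 + Q) (g(Q, P) = -2*((-5 + Q)*Q + 2*P) = -2*(Q*(-5 + Q) + 2*P) = -2*(2*P + Q*(-5 + Q)) = -4*P - 2*Q*(-5 + Q))
27 + j(x(0), 0)*g(0/2, -6) = 27 + 11*(-4*(-6) - 2*0/2*(-5 + 0/2)) = 27 + 11*(24 - 2*0*(½)*(-5 + 0*(½))) = 27 + 11*(24 - 2*0*(-5 + 0)) = 27 + 11*(24 - 2*0*(-5)) = 27 + 11*(24 + 0) = 27 + 11*24 = 27 + 264 = 291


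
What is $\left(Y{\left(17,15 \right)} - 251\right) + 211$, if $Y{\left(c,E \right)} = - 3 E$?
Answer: $-85$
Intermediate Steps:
$\left(Y{\left(17,15 \right)} - 251\right) + 211 = \left(\left(-3\right) 15 - 251\right) + 211 = \left(-45 - 251\right) + 211 = -296 + 211 = -85$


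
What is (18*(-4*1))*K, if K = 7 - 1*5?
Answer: -144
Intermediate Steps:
K = 2 (K = 7 - 5 = 2)
(18*(-4*1))*K = (18*(-4*1))*2 = (18*(-4))*2 = -72*2 = -144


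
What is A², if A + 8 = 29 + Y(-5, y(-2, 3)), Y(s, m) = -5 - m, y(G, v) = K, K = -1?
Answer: 289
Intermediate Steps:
y(G, v) = -1
A = 17 (A = -8 + (29 + (-5 - 1*(-1))) = -8 + (29 + (-5 + 1)) = -8 + (29 - 4) = -8 + 25 = 17)
A² = 17² = 289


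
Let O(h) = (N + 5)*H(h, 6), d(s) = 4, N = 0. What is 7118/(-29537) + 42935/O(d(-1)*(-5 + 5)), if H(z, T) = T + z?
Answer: 253591511/177222 ≈ 1430.9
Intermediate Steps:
O(h) = 30 + 5*h (O(h) = (0 + 5)*(6 + h) = 5*(6 + h) = 30 + 5*h)
7118/(-29537) + 42935/O(d(-1)*(-5 + 5)) = 7118/(-29537) + 42935/(30 + 5*(4*(-5 + 5))) = 7118*(-1/29537) + 42935/(30 + 5*(4*0)) = -7118/29537 + 42935/(30 + 5*0) = -7118/29537 + 42935/(30 + 0) = -7118/29537 + 42935/30 = -7118/29537 + 42935*(1/30) = -7118/29537 + 8587/6 = 253591511/177222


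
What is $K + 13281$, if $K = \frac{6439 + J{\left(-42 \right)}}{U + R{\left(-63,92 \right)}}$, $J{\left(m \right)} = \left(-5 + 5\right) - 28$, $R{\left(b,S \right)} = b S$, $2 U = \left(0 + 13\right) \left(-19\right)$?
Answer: $\frac{157220937}{11839} \approx 13280.0$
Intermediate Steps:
$U = - \frac{247}{2}$ ($U = \frac{\left(0 + 13\right) \left(-19\right)}{2} = \frac{13 \left(-19\right)}{2} = \frac{1}{2} \left(-247\right) = - \frac{247}{2} \approx -123.5$)
$R{\left(b,S \right)} = S b$
$J{\left(m \right)} = -28$ ($J{\left(m \right)} = 0 - 28 = -28$)
$K = - \frac{12822}{11839}$ ($K = \frac{6439 - 28}{- \frac{247}{2} + 92 \left(-63\right)} = \frac{6411}{- \frac{247}{2} - 5796} = \frac{6411}{- \frac{11839}{2}} = 6411 \left(- \frac{2}{11839}\right) = - \frac{12822}{11839} \approx -1.083$)
$K + 13281 = - \frac{12822}{11839} + 13281 = \frac{157220937}{11839}$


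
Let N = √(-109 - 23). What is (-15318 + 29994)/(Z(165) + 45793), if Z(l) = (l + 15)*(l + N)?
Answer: 100721388/518497259 - 5283360*I*√33/5703469849 ≈ 0.19426 - 0.0053214*I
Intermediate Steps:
N = 2*I*√33 (N = √(-132) = 2*I*√33 ≈ 11.489*I)
Z(l) = (15 + l)*(l + 2*I*√33) (Z(l) = (l + 15)*(l + 2*I*√33) = (15 + l)*(l + 2*I*√33))
(-15318 + 29994)/(Z(165) + 45793) = (-15318 + 29994)/((165² + 15*165 + 30*I*√33 + 2*I*165*√33) + 45793) = 14676/((27225 + 2475 + 30*I*√33 + 330*I*√33) + 45793) = 14676/((29700 + 360*I*√33) + 45793) = 14676/(75493 + 360*I*√33)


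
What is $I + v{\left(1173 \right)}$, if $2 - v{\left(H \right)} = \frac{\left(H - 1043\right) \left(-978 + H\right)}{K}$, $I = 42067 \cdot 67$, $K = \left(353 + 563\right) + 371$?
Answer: $\frac{93009553}{33} \approx 2.8185 \cdot 10^{6}$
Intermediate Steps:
$K = 1287$ ($K = 916 + 371 = 1287$)
$I = 2818489$
$v{\left(H \right)} = 2 - \frac{\left(-1043 + H\right) \left(-978 + H\right)}{1287}$ ($v{\left(H \right)} = 2 - \frac{\left(H - 1043\right) \left(-978 + H\right)}{1287} = 2 - \left(-1043 + H\right) \left(-978 + H\right) \frac{1}{1287} = 2 - \frac{\left(-1043 + H\right) \left(-978 + H\right)}{1287}$)
$I + v{\left(1173 \right)} = 2818489 - \left(- \frac{451051}{429} + \frac{152881}{143}\right) = 2818489 - \frac{584}{33} = \frac{93009553}{33}$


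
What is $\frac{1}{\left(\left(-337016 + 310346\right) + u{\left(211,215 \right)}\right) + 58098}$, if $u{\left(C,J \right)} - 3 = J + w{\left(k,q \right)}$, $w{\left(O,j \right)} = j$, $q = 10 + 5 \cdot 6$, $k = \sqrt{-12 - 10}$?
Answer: $\frac{1}{31686} \approx 3.156 \cdot 10^{-5}$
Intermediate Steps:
$k = i \sqrt{22}$ ($k = \sqrt{-22} = i \sqrt{22} \approx 4.6904 i$)
$q = 40$ ($q = 10 + 30 = 40$)
$u{\left(C,J \right)} = 43 + J$ ($u{\left(C,J \right)} = 3 + \left(J + 40\right) = 3 + \left(40 + J\right) = 43 + J$)
$\frac{1}{\left(\left(-337016 + 310346\right) + u{\left(211,215 \right)}\right) + 58098} = \frac{1}{\left(\left(-337016 + 310346\right) + \left(43 + 215\right)\right) + 58098} = \frac{1}{\left(-26670 + 258\right) + 58098} = \frac{1}{-26412 + 58098} = \frac{1}{31686}$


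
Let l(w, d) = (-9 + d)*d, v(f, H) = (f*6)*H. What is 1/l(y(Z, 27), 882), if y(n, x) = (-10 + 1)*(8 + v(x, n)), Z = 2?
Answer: 1/769986 ≈ 1.2987e-6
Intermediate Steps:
v(f, H) = 6*H*f (v(f, H) = (6*f)*H = 6*H*f)
y(n, x) = -72 - 54*n*x (y(n, x) = (-10 + 1)*(8 + 6*n*x) = -9*(8 + 6*n*x) = -72 - 54*n*x)
l(w, d) = d*(-9 + d)
1/l(y(Z, 27), 882) = 1/(882*(-9 + 882)) = 1/(882*873) = 1/769986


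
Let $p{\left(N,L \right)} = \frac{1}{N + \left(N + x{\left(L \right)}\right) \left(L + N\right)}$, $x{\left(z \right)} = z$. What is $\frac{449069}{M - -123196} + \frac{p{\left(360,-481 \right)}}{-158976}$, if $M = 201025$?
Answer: $\frac{1070939291029123}{773201908797696} \approx 1.3851$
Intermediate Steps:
$p{\left(N,L \right)} = \frac{1}{N + \left(L + N\right)^{2}}$ ($p{\left(N,L \right)} = \frac{1}{N + \left(N + L\right) \left(L + N\right)} = \frac{1}{N + \left(L + N\right) \left(L + N\right)} = \frac{1}{N + \left(L + N\right)^{2}}$)
$\frac{449069}{M - -123196} + \frac{p{\left(360,-481 \right)}}{-158976} = \frac{449069}{201025 - -123196} + \frac{1}{\left(360 + \left(-481\right)^{2} + 360^{2} + 2 \left(-481\right) 360\right) \left(-158976\right)} = \frac{449069}{201025 + 123196} + \frac{1}{360 + 231361 + 129600 - 346320} \left(- \frac{1}{158976}\right) = \frac{449069}{324221} + \frac{1}{15001} \left(- \frac{1}{158976}\right) = 449069 \cdot \frac{1}{324221} + \frac{1}{15001} \left(- \frac{1}{158976}\right) = \frac{449069}{324221} - \frac{1}{2384798976} = \frac{1070939291029123}{773201908797696}$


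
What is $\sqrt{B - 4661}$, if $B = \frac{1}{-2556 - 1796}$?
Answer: $\frac{i \sqrt{344839441}}{272} \approx 68.271 i$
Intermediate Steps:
$B = - \frac{1}{4352}$ ($B = \frac{1}{-4352} = - \frac{1}{4352} \approx -0.00022978$)
$\sqrt{B - 4661} = \sqrt{- \frac{1}{4352} - 4661} = \sqrt{- \frac{20284673}{4352}} = \frac{i \sqrt{344839441}}{272}$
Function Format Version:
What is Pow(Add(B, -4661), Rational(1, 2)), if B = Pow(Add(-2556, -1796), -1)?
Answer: Mul(Rational(1, 272), I, Pow(344839441, Rational(1, 2))) ≈ Mul(68.271, I)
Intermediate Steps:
B = Rational(-1, 4352) (B = Pow(-4352, -1) = Rational(-1, 4352) ≈ -0.00022978)
Pow(Add(B, -4661), Rational(1, 2)) = Pow(Add(Rational(-1, 4352), -4661), Rational(1, 2)) = Pow(Rational(-20284673, 4352), Rational(1, 2)) = Mul(Rational(1, 272), I, Pow(344839441, Rational(1, 2)))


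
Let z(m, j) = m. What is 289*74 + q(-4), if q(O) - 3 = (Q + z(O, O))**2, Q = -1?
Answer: 21414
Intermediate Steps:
q(O) = 3 + (-1 + O)**2
289*74 + q(-4) = 289*74 + (3 + (-1 - 4)**2) = 21386 + (3 + (-5)**2) = 21386 + (3 + 25) = 21386 + 28 = 21414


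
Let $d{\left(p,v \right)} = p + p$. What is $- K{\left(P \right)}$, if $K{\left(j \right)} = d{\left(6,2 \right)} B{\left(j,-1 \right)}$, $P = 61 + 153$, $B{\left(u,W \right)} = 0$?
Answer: $0$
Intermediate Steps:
$P = 214$
$d{\left(p,v \right)} = 2 p$
$K{\left(j \right)} = 0$ ($K{\left(j \right)} = 2 \cdot 6 \cdot 0 = 12 \cdot 0 = 0$)
$- K{\left(P \right)} = \left(-1\right) 0 = 0$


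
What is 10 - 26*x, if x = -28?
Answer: 738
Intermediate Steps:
10 - 26*x = 10 - 26*(-28) = 10 + 728 = 738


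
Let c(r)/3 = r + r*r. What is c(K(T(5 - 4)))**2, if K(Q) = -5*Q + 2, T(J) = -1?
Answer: 28224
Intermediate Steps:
K(Q) = 2 - 5*Q
c(r) = 3*r + 3*r**2 (c(r) = 3*(r + r*r) = 3*(r + r**2) = 3*r + 3*r**2)
c(K(T(5 - 4)))**2 = (3*(2 - 5*(-1))*(1 + (2 - 5*(-1))))**2 = (3*(2 + 5)*(1 + (2 + 5)))**2 = (3*7*(1 + 7))**2 = (3*7*8)**2 = 168**2 = 28224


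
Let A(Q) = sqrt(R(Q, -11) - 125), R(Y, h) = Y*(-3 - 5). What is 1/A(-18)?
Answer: sqrt(19)/19 ≈ 0.22942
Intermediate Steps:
R(Y, h) = -8*Y (R(Y, h) = Y*(-8) = -8*Y)
A(Q) = sqrt(-125 - 8*Q) (A(Q) = sqrt(-8*Q - 125) = sqrt(-125 - 8*Q))
1/A(-18) = 1/(sqrt(-125 - 8*(-18))) = 1/(sqrt(-125 + 144)) = 1/(sqrt(19)) = sqrt(19)/19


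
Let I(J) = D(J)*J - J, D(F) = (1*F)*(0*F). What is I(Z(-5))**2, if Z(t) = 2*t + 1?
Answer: 81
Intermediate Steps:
D(F) = 0 (D(F) = F*0 = 0)
Z(t) = 1 + 2*t
I(J) = -J (I(J) = 0*J - J = 0 - J = -J)
I(Z(-5))**2 = (-(1 + 2*(-5)))**2 = (-(1 - 10))**2 = (-1*(-9))**2 = 9**2 = 81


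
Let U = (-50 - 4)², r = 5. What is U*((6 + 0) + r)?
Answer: 32076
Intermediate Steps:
U = 2916 (U = (-54)² = 2916)
U*((6 + 0) + r) = 2916*((6 + 0) + 5) = 2916*(6 + 5) = 2916*11 = 32076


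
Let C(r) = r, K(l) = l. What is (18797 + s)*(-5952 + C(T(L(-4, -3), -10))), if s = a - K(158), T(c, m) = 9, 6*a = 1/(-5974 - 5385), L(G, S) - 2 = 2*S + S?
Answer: -2516508684305/22718 ≈ -1.1077e+8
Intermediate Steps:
L(G, S) = 2 + 3*S (L(G, S) = 2 + (2*S + S) = 2 + 3*S)
a = -1/68154 (a = 1/(6*(-5974 - 5385)) = (⅙)/(-11359) = (⅙)*(-1/11359) = -1/68154 ≈ -1.4673e-5)
s = -10768333/68154 (s = -1/68154 - 1*158 = -1/68154 - 158 = -10768333/68154 ≈ -158.00)
(18797 + s)*(-5952 + C(T(L(-4, -3), -10))) = (18797 - 10768333/68154)*(-5952 + 9) = (1270322405/68154)*(-5943) = -2516508684305/22718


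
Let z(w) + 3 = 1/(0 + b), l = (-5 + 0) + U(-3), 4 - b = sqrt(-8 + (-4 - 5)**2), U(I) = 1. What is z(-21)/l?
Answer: 175/228 + sqrt(73)/228 ≈ 0.80502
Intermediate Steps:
b = 4 - sqrt(73) (b = 4 - sqrt(-8 + (-4 - 5)**2) = 4 - sqrt(-8 + (-9)**2) = 4 - sqrt(-8 + 81) = 4 - sqrt(73) ≈ -4.5440)
l = -4 (l = (-5 + 0) + 1 = -5 + 1 = -4)
z(w) = -3 + 1/(4 - sqrt(73)) (z(w) = -3 + 1/(0 + (4 - sqrt(73))) = -3 + 1/(4 - sqrt(73)))
z(-21)/l = (-175/57 - sqrt(73)/57)/(-4) = -(-175/57 - sqrt(73)/57)/4 = 175/228 + sqrt(73)/228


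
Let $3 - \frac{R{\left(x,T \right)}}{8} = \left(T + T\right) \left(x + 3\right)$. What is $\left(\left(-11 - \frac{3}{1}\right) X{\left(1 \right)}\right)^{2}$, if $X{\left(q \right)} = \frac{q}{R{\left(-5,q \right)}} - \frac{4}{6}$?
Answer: $\frac{11881}{144} \approx 82.507$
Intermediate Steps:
$R{\left(x,T \right)} = 24 - 16 T \left(3 + x\right)$ ($R{\left(x,T \right)} = 24 - 8 \left(T + T\right) \left(x + 3\right) = 24 - 8 \cdot 2 T \left(3 + x\right) = 24 - 16 T \left(3 + x\right)$)
$X{\left(q \right)} = - \frac{2}{3} + \frac{q}{24 + 32 q}$ ($X{\left(q \right)} = \frac{q}{24 - 48 q - 16 q \left(-5\right)} - \frac{4}{6} = \frac{q}{24 - 48 q + 80 q} - \frac{2}{3} = \frac{q}{24 + 32 q} - \frac{2}{3} = - \frac{2}{3} + \frac{q}{24 + 32 q}$)
$\left(\left(-11 - \frac{3}{1}\right) X{\left(1 \right)}\right)^{2} = \left(\left(-11 - \frac{3}{1}\right) \frac{48 + 61 \cdot 1}{24 \left(-3 - 4\right)}\right)^{2} = \left(\left(-11 - 3\right) \frac{48 + 61}{24 \left(-3 - 4\right)}\right)^{2} = \left(\left(-11 - 3\right) \frac{1}{24} \frac{1}{-7} \cdot 109\right)^{2} = \left(- 14 \cdot \frac{1}{24} \left(- \frac{1}{7}\right) 109\right)^{2} = \left(\left(-14\right) \left(- \frac{109}{168}\right)\right)^{2} = \left(\frac{109}{12}\right)^{2} = \frac{11881}{144}$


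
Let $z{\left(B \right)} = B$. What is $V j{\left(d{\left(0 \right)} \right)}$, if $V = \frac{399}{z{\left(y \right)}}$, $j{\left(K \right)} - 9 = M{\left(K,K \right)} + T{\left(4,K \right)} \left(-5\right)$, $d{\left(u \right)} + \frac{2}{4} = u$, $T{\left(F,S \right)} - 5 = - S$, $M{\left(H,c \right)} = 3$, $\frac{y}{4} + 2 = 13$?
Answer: $- \frac{12369}{88} \approx -140.56$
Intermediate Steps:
$y = 44$ ($y = -8 + 4 \cdot 13 = -8 + 52 = 44$)
$T{\left(F,S \right)} = 5 - S$
$d{\left(u \right)} = - \frac{1}{2} + u$
$j{\left(K \right)} = -13 + 5 K$ ($j{\left(K \right)} = 9 + \left(3 + \left(5 - K\right) \left(-5\right)\right) = 9 + \left(3 + \left(-25 + 5 K\right)\right) = 9 + \left(-22 + 5 K\right) = -13 + 5 K$)
$V = \frac{399}{44} \approx 9.0682$
$V j{\left(d{\left(0 \right)} \right)} = \frac{399 \left(-13 + 5 \left(- \frac{1}{2} + 0\right)\right)}{44} = \frac{399 \left(-13 + 5 \left(- \frac{1}{2}\right)\right)}{44} = \frac{399 \left(-13 - \frac{5}{2}\right)}{44} = \frac{399}{44} \left(- \frac{31}{2}\right) = - \frac{12369}{88}$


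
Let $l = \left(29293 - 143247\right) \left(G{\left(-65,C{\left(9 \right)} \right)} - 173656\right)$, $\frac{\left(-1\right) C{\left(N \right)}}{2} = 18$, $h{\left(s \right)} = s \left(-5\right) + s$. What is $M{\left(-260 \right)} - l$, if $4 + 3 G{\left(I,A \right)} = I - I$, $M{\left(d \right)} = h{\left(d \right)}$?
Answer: $- \frac{59366840168}{3} \approx -1.9789 \cdot 10^{10}$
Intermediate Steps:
$h{\left(s \right)} = - 4 s$ ($h{\left(s \right)} = - 5 s + s = - 4 s$)
$M{\left(d \right)} = - 4 d$
$C{\left(N \right)} = -36$ ($C{\left(N \right)} = \left(-2\right) 18 = -36$)
$G{\left(I,A \right)} = - \frac{4}{3}$ ($G{\left(I,A \right)} = - \frac{4}{3} + \frac{I - I}{3} = - \frac{4}{3} + \frac{1}{3} \cdot 0 = - \frac{4}{3} + 0 = - \frac{4}{3}$)
$l = \frac{59366843288}{3}$ ($l = \left(29293 - 143247\right) \left(- \frac{4}{3} - 173656\right) = \left(-113954\right) \left(- \frac{520972}{3}\right) = \frac{59366843288}{3} \approx 1.9789 \cdot 10^{10}$)
$M{\left(-260 \right)} - l = \left(-4\right) \left(-260\right) - \frac{59366843288}{3} = 1040 - \frac{59366843288}{3} = - \frac{59366840168}{3}$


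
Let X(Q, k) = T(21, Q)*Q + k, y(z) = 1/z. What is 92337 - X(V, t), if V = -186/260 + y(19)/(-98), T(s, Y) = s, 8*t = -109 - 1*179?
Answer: 798694557/8645 ≈ 92388.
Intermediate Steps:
t = -36 (t = (-109 - 1*179)/8 = (-109 - 179)/8 = (1/8)*(-288) = -36)
V = -43324/60515 (V = -186/260 + 1/(19*(-98)) = -186*1/260 + (1/19)*(-1/98) = -93/130 - 1/1862 = -43324/60515 ≈ -0.71592)
X(Q, k) = k + 21*Q (X(Q, k) = 21*Q + k = k + 21*Q)
92337 - X(V, t) = 92337 - (-36 + 21*(-43324/60515)) = 92337 - (-36 - 129972/8645) = 92337 - 1*(-441192/8645) = 92337 + 441192/8645 = 798694557/8645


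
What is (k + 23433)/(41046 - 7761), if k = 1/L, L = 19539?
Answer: 457857388/650355615 ≈ 0.70401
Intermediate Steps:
k = 1/19539 ≈ 5.1180e-5
(k + 23433)/(41046 - 7761) = (1/19539 + 23433)/(41046 - 7761) = (457857388/19539)/33285 = (457857388/19539)*(1/33285) = 457857388/650355615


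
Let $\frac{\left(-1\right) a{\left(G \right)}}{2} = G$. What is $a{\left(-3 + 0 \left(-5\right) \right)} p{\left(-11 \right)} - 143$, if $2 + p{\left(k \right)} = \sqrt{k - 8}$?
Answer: $-155 + 6 i \sqrt{19} \approx -155.0 + 26.153 i$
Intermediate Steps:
$a{\left(G \right)} = - 2 G$
$p{\left(k \right)} = -2 + \sqrt{-8 + k}$ ($p{\left(k \right)} = -2 + \sqrt{k - 8} = -2 + \sqrt{-8 + k}$)
$a{\left(-3 + 0 \left(-5\right) \right)} p{\left(-11 \right)} - 143 = - 2 \left(-3 + 0 \left(-5\right)\right) \left(-2 + \sqrt{-8 - 11}\right) - 143 = - 2 \left(-3 + 0\right) \left(-2 + \sqrt{-19}\right) - 143 = \left(-2\right) \left(-3\right) \left(-2 + i \sqrt{19}\right) - 143 = 6 \left(-2 + i \sqrt{19}\right) - 143 = \left(-12 + 6 i \sqrt{19}\right) - 143 = -155 + 6 i \sqrt{19}$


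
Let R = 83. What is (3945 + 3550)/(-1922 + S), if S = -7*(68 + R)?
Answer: -7495/2979 ≈ -2.5159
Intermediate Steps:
S = -1057 (S = -7*(68 + 83) = -7*151 = -1057)
(3945 + 3550)/(-1922 + S) = (3945 + 3550)/(-1922 - 1057) = 7495/(-2979) = 7495*(-1/2979) = -7495/2979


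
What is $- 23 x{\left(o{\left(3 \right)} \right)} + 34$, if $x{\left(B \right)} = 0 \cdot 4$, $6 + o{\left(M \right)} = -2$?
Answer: $34$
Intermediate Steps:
$o{\left(M \right)} = -8$ ($o{\left(M \right)} = -6 - 2 = -8$)
$x{\left(B \right)} = 0$
$- 23 x{\left(o{\left(3 \right)} \right)} + 34 = \left(-23\right) 0 + 34 = 0 + 34 = 34$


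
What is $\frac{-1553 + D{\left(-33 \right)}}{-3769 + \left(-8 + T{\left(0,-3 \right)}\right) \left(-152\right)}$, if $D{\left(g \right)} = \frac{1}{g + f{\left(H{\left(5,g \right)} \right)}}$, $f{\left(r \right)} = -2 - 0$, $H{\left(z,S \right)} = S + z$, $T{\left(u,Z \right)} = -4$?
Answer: $\frac{54356}{68075} \approx 0.79847$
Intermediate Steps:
$f{\left(r \right)} = -2$ ($f{\left(r \right)} = -2 + 0 = -2$)
$D{\left(g \right)} = \frac{1}{-2 + g}$ ($D{\left(g \right)} = \frac{1}{g - 2} = \frac{1}{-2 + g}$)
$\frac{-1553 + D{\left(-33 \right)}}{-3769 + \left(-8 + T{\left(0,-3 \right)}\right) \left(-152\right)} = \frac{-1553 + \frac{1}{-2 - 33}}{-3769 + \left(-8 - 4\right) \left(-152\right)} = \frac{-1553 + \frac{1}{-35}}{-3769 - -1824} = \frac{-1553 - \frac{1}{35}}{-3769 + 1824} = - \frac{54356}{35 \left(-1945\right)} = \left(- \frac{54356}{35}\right) \left(- \frac{1}{1945}\right) = \frac{54356}{68075}$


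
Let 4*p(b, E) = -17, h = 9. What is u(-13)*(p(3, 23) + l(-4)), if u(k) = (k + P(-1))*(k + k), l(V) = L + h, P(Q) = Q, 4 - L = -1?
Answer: 3549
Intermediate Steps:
L = 5 (L = 4 - 1*(-1) = 4 + 1 = 5)
l(V) = 14 (l(V) = 5 + 9 = 14)
u(k) = 2*k*(-1 + k) (u(k) = (k - 1)*(k + k) = (-1 + k)*(2*k) = 2*k*(-1 + k))
p(b, E) = -17/4 (p(b, E) = (¼)*(-17) = -17/4)
u(-13)*(p(3, 23) + l(-4)) = (2*(-13)*(-1 - 13))*(-17/4 + 14) = (2*(-13)*(-14))*(39/4) = 364*(39/4) = 3549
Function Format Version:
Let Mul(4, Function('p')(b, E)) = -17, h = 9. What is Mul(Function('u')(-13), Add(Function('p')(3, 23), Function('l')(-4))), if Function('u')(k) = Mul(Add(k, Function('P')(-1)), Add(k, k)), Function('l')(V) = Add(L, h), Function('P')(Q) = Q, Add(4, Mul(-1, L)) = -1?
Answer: 3549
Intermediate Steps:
L = 5 (L = Add(4, Mul(-1, -1)) = Add(4, 1) = 5)
Function('l')(V) = 14 (Function('l')(V) = Add(5, 9) = 14)
Function('u')(k) = Mul(2, k, Add(-1, k)) (Function('u')(k) = Mul(Add(k, -1), Add(k, k)) = Mul(Add(-1, k), Mul(2, k)) = Mul(2, k, Add(-1, k)))
Function('p')(b, E) = Rational(-17, 4) (Function('p')(b, E) = Mul(Rational(1, 4), -17) = Rational(-17, 4))
Mul(Function('u')(-13), Add(Function('p')(3, 23), Function('l')(-4))) = Mul(Mul(2, -13, Add(-1, -13)), Add(Rational(-17, 4), 14)) = Mul(Mul(2, -13, -14), Rational(39, 4)) = Mul(364, Rational(39, 4)) = 3549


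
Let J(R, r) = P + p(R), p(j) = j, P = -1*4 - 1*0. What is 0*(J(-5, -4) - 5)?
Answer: 0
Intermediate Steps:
P = -4 (P = -4 + 0 = -4)
J(R, r) = -4 + R
0*(J(-5, -4) - 5) = 0*((-4 - 5) - 5) = 0*(-9 - 5) = 0*(-14) = 0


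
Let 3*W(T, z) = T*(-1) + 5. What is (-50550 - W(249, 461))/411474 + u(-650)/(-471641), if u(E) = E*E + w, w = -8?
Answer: -296471348435/291102013251 ≈ -1.0184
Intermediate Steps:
W(T, z) = 5/3 - T/3 (W(T, z) = (T*(-1) + 5)/3 = (-T + 5)/3 = (5 - T)/3 = 5/3 - T/3)
u(E) = -8 + E² (u(E) = E*E - 8 = E² - 8 = -8 + E²)
(-50550 - W(249, 461))/411474 + u(-650)/(-471641) = (-50550 - (5/3 - ⅓*249))/411474 + (-8 + (-650)²)/(-471641) = (-50550 - (5/3 - 83))*(1/411474) + (-8 + 422500)*(-1/471641) = (-50550 - 1*(-244/3))*(1/411474) + 422492*(-1/471641) = (-50550 + 244/3)*(1/411474) - 422492/471641 = -151406/3*1/411474 - 422492/471641 = -75703/617211 - 422492/471641 = -296471348435/291102013251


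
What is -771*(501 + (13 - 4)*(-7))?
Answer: -337698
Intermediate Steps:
-771*(501 + (13 - 4)*(-7)) = -771*(501 + 9*(-7)) = -771*(501 - 63) = -771*438 = -337698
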